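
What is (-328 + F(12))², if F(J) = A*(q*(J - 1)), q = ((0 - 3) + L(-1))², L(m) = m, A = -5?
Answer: 1459264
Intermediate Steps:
q = 16 (q = ((0 - 3) - 1)² = (-3 - 1)² = (-4)² = 16)
F(J) = 80 - 80*J (F(J) = -80*(J - 1) = -80*(-1 + J) = -5*(-16 + 16*J) = 80 - 80*J)
(-328 + F(12))² = (-328 + (80 - 80*12))² = (-328 + (80 - 960))² = (-328 - 880)² = (-1208)² = 1459264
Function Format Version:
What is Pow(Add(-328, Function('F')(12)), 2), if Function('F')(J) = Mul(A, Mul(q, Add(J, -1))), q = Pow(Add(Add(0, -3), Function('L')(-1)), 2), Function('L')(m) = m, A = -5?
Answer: 1459264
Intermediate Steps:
q = 16 (q = Pow(Add(Add(0, -3), -1), 2) = Pow(Add(-3, -1), 2) = Pow(-4, 2) = 16)
Function('F')(J) = Add(80, Mul(-80, J)) (Function('F')(J) = Mul(-5, Mul(16, Add(J, -1))) = Mul(-5, Mul(16, Add(-1, J))) = Mul(-5, Add(-16, Mul(16, J))) = Add(80, Mul(-80, J)))
Pow(Add(-328, Function('F')(12)), 2) = Pow(Add(-328, Add(80, Mul(-80, 12))), 2) = Pow(Add(-328, Add(80, -960)), 2) = Pow(Add(-328, -880), 2) = Pow(-1208, 2) = 1459264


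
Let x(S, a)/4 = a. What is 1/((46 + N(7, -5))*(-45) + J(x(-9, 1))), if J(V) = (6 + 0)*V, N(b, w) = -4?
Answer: -1/1866 ≈ -0.00053591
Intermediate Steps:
x(S, a) = 4*a
J(V) = 6*V
1/((46 + N(7, -5))*(-45) + J(x(-9, 1))) = 1/((46 - 4)*(-45) + 6*(4*1)) = 1/(42*(-45) + 6*4) = 1/(-1890 + 24) = 1/(-1866) = -1/1866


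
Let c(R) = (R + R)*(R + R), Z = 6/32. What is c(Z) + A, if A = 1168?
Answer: 74761/64 ≈ 1168.1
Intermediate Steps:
Z = 3/16 (Z = 6*(1/32) = 3/16 ≈ 0.18750)
c(R) = 4*R² (c(R) = (2*R)*(2*R) = 4*R²)
c(Z) + A = 4*(3/16)² + 1168 = 4*(9/256) + 1168 = 9/64 + 1168 = 74761/64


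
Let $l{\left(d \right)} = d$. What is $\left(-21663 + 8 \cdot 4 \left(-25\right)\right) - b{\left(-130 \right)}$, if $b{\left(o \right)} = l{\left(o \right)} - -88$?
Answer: $-22421$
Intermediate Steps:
$b{\left(o \right)} = 88 + o$ ($b{\left(o \right)} = o - -88 = o + 88 = 88 + o$)
$\left(-21663 + 8 \cdot 4 \left(-25\right)\right) - b{\left(-130 \right)} = \left(-21663 + 8 \cdot 4 \left(-25\right)\right) - \left(88 - 130\right) = \left(-21663 + 32 \left(-25\right)\right) - -42 = \left(-21663 - 800\right) + 42 = -22463 + 42 = -22421$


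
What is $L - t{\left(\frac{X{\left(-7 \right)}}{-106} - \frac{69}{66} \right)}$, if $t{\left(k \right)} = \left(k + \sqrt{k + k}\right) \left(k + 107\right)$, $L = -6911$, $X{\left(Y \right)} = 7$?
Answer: $- \frac{2308969895}{339889} - \frac{2222388 i \sqrt{583}}{339889} \approx -6793.3 - 157.88 i$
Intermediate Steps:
$t{\left(k \right)} = \left(107 + k\right) \left(k + \sqrt{2} \sqrt{k}\right)$ ($t{\left(k \right)} = \left(k + \sqrt{2 k}\right) \left(107 + k\right) = \left(k + \sqrt{2} \sqrt{k}\right) \left(107 + k\right) = \left(107 + k\right) \left(k + \sqrt{2} \sqrt{k}\right)$)
$L - t{\left(\frac{X{\left(-7 \right)}}{-106} - \frac{69}{66} \right)} = -6911 - \left(\left(\frac{7}{-106} - \frac{69}{66}\right)^{2} + 107 \left(\frac{7}{-106} - \frac{69}{66}\right) + \sqrt{2} \left(\frac{7}{-106} - \frac{69}{66}\right)^{\frac{3}{2}} + 107 \sqrt{2} \sqrt{\frac{7}{-106} - \frac{69}{66}}\right) = -6911 - \left(\left(7 \left(- \frac{1}{106}\right) - \frac{23}{22}\right)^{2} + 107 \left(7 \left(- \frac{1}{106}\right) - \frac{23}{22}\right) + \sqrt{2} \left(7 \left(- \frac{1}{106}\right) - \frac{23}{22}\right)^{\frac{3}{2}} + 107 \sqrt{2} \sqrt{7 \left(- \frac{1}{106}\right) - \frac{23}{22}}\right) = -6911 - \left(\left(- \frac{7}{106} - \frac{23}{22}\right)^{2} + 107 \left(- \frac{7}{106} - \frac{23}{22}\right) + \sqrt{2} \left(- \frac{7}{106} - \frac{23}{22}\right)^{\frac{3}{2}} + 107 \sqrt{2} \sqrt{- \frac{7}{106} - \frac{23}{22}}\right) = -6911 - \left(\left(- \frac{648}{583}\right)^{2} + 107 \left(- \frac{648}{583}\right) + \sqrt{2} \left(- \frac{648}{583}\right)^{\frac{3}{2}} + 107 \sqrt{2} \sqrt{- \frac{648}{583}}\right) = -6911 - \left(\frac{419904}{339889} - \frac{69336}{583} + \sqrt{2} \left(- \frac{11664 i \sqrt{1166}}{339889}\right) + 107 \sqrt{2} \frac{18 i \sqrt{1166}}{583}\right) = -6911 - \left(\frac{419904}{339889} - \frac{69336}{583} - \frac{23328 i \sqrt{583}}{339889} + \frac{3852 i \sqrt{583}}{583}\right) = -6911 - \left(- \frac{40002984}{339889} + \frac{2222388 i \sqrt{583}}{339889}\right) = -6911 + \left(\frac{40002984}{339889} - \frac{2222388 i \sqrt{583}}{339889}\right) = - \frac{2308969895}{339889} - \frac{2222388 i \sqrt{583}}{339889}$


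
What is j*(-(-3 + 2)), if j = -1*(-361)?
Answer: 361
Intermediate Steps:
j = 361
j*(-(-3 + 2)) = 361*(-(-3 + 2)) = 361*(-1*(-1)) = 361*1 = 361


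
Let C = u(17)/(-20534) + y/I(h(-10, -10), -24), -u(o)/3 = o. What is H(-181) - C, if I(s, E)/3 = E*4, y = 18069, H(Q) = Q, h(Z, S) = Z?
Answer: -116563699/985632 ≈ -118.26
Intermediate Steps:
u(o) = -3*o
I(s, E) = 12*E (I(s, E) = 3*(E*4) = 3*(4*E) = 12*E)
C = -61835693/985632 (C = -3*17/(-20534) + 18069/((12*(-24))) = -51*(-1/20534) + 18069/(-288) = 51/20534 + 18069*(-1/288) = 51/20534 - 6023/96 = -61835693/985632 ≈ -62.737)
H(-181) - C = -181 - 1*(-61835693/985632) = -181 + 61835693/985632 = -116563699/985632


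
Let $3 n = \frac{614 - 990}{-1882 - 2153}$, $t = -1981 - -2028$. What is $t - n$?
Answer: $\frac{568559}{12105} \approx 46.969$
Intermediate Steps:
$t = 47$ ($t = -1981 + 2028 = 47$)
$n = \frac{376}{12105}$ ($n = \frac{\left(614 - 990\right) \frac{1}{-1882 - 2153}}{3} = \frac{\left(-376\right) \frac{1}{-4035}}{3} = \frac{\left(-376\right) \left(- \frac{1}{4035}\right)}{3} = \frac{1}{3} \cdot \frac{376}{4035} = \frac{376}{12105} \approx 0.031062$)
$t - n = 47 - \frac{376}{12105} = \frac{568559}{12105}$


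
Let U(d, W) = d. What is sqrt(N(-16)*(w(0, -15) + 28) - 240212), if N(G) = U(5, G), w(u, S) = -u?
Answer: 2*I*sqrt(60018) ≈ 489.97*I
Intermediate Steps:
N(G) = 5
sqrt(N(-16)*(w(0, -15) + 28) - 240212) = sqrt(5*(-1*0 + 28) - 240212) = sqrt(5*(0 + 28) - 240212) = sqrt(5*28 - 240212) = sqrt(140 - 240212) = sqrt(-240072) = 2*I*sqrt(60018)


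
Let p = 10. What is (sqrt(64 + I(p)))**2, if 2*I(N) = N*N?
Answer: 114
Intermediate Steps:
I(N) = N**2/2 (I(N) = (N*N)/2 = N**2/2)
(sqrt(64 + I(p)))**2 = (sqrt(64 + (1/2)*10**2))**2 = (sqrt(64 + (1/2)*100))**2 = (sqrt(64 + 50))**2 = (sqrt(114))**2 = 114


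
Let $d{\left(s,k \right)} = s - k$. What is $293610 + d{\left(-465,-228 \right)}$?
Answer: $293373$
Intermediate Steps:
$293610 + d{\left(-465,-228 \right)} = 293610 - 237 = 293373$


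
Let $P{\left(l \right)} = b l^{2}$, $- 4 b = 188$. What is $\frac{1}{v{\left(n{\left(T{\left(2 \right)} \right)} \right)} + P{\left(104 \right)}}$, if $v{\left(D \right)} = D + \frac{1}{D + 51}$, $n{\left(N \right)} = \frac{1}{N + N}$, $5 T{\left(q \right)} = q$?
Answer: $- \frac{836}{424981211} \approx -1.9671 \cdot 10^{-6}$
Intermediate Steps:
$b = -47$ ($b = \left(- \frac{1}{4}\right) 188 = -47$)
$T{\left(q \right)} = \frac{q}{5}$
$P{\left(l \right)} = - 47 l^{2}$
$n{\left(N \right)} = \frac{1}{2 N}$
$v{\left(D \right)} = D + \frac{1}{51 + D}$
$\frac{1}{v{\left(n{\left(T{\left(2 \right)} \right)} \right)} + P{\left(104 \right)}} = \frac{1}{\frac{1 + \left(\frac{1}{2 \cdot \frac{1}{5} \cdot 2}\right)^{2} + 51 \frac{1}{2 \cdot \frac{1}{5} \cdot 2}}{51 + \frac{1}{2 \cdot \frac{1}{5} \cdot 2}} - 47 \cdot 104^{2}} = \frac{1}{\frac{1 + \left(\frac{1}{2 \cdot \frac{2}{5}}\right)^{2} + 51 \frac{1}{2 \cdot \frac{2}{5}}}{51 + \frac{1}{2 \cdot \frac{2}{5}}} - 508352} = \frac{1}{\frac{1 + \left(\frac{1}{2} \cdot \frac{5}{2}\right)^{2} + 51 \cdot \frac{1}{2} \cdot \frac{5}{2}}{51 + \frac{1}{2} \cdot \frac{5}{2}} - 508352} = \frac{1}{\frac{1 + \left(\frac{5}{4}\right)^{2} + 51 \cdot \frac{5}{4}}{51 + \frac{5}{4}} - 508352} = \frac{1}{\frac{1 + \frac{25}{16} + \frac{255}{4}}{\frac{209}{4}} - 508352} = \frac{1}{\frac{4}{209} \cdot \frac{1061}{16} - 508352} = \frac{1}{\frac{1061}{836} - 508352} = \frac{1}{- \frac{424981211}{836}} = - \frac{836}{424981211}$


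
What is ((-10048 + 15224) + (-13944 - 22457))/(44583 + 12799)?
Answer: -31225/57382 ≈ -0.54416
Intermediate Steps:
((-10048 + 15224) + (-13944 - 22457))/(44583 + 12799) = (5176 - 36401)/57382 = -31225*1/57382 = -31225/57382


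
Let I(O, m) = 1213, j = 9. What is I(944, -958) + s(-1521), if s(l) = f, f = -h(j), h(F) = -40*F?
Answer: 1573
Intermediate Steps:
f = 360 (f = -(-40)*9 = -1*(-360) = 360)
s(l) = 360
I(944, -958) + s(-1521) = 1213 + 360 = 1573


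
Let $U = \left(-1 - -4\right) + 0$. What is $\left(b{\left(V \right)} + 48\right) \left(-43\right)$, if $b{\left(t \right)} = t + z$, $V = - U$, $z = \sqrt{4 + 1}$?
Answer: $-1935 - 43 \sqrt{5} \approx -2031.2$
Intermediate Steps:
$z = \sqrt{5} \approx 2.2361$
$U = 3$ ($U = \left(-1 + 4\right) + 0 = 3 + 0 = 3$)
$V = -3$ ($V = \left(-1\right) 3 = -3$)
$b{\left(t \right)} = t + \sqrt{5}$
$\left(b{\left(V \right)} + 48\right) \left(-43\right) = \left(\left(-3 + \sqrt{5}\right) + 48\right) \left(-43\right) = \left(45 + \sqrt{5}\right) \left(-43\right) = -1935 - 43 \sqrt{5}$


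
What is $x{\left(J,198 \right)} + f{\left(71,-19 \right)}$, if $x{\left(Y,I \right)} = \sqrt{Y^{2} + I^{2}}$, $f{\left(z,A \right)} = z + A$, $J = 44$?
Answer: $52 + 22 \sqrt{85} \approx 254.83$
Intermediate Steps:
$f{\left(z,A \right)} = A + z$
$x{\left(Y,I \right)} = \sqrt{I^{2} + Y^{2}}$
$x{\left(J,198 \right)} + f{\left(71,-19 \right)} = \sqrt{198^{2} + 44^{2}} + \left(-19 + 71\right) = \sqrt{39204 + 1936} + 52 = \sqrt{41140} + 52 = 22 \sqrt{85} + 52 = 52 + 22 \sqrt{85}$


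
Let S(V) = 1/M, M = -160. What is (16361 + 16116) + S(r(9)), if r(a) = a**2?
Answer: 5196319/160 ≈ 32477.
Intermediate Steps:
S(V) = -1/160 (S(V) = 1/(-160) = -1/160)
(16361 + 16116) + S(r(9)) = (16361 + 16116) - 1/160 = 32477 - 1/160 = 5196319/160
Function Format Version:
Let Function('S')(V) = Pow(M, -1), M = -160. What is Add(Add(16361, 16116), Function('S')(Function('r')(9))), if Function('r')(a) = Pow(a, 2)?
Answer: Rational(5196319, 160) ≈ 32477.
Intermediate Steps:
Function('S')(V) = Rational(-1, 160) (Function('S')(V) = Pow(-160, -1) = Rational(-1, 160))
Add(Add(16361, 16116), Function('S')(Function('r')(9))) = Add(Add(16361, 16116), Rational(-1, 160)) = Add(32477, Rational(-1, 160)) = Rational(5196319, 160)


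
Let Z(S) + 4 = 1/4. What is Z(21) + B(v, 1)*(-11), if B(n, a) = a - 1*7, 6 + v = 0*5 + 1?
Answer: 249/4 ≈ 62.250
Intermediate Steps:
Z(S) = -15/4 (Z(S) = -4 + 1/4 = -4 + ¼ = -15/4)
v = -5 (v = -6 + (0*5 + 1) = -6 + (0 + 1) = -6 + 1 = -5)
B(n, a) = -7 + a (B(n, a) = a - 7 = -7 + a)
Z(21) + B(v, 1)*(-11) = -15/4 + (-7 + 1)*(-11) = -15/4 - 6*(-11) = -15/4 + 66 = 249/4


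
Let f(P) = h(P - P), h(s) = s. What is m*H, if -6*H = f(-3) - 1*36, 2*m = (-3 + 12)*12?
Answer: 324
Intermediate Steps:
m = 54 (m = ((-3 + 12)*12)/2 = (9*12)/2 = (½)*108 = 54)
f(P) = 0 (f(P) = P - P = 0)
H = 6 (H = -(0 - 1*36)/6 = -(0 - 36)/6 = -⅙*(-36) = 6)
m*H = 54*6 = 324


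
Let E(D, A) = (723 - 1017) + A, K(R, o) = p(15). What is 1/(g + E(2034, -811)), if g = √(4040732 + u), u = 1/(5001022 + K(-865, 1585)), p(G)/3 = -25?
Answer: 1105209287/2820241052506 + √101056569355809825135/14101205262530 ≈ 0.0011048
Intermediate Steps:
p(G) = -75 (p(G) = 3*(-25) = -75)
K(R, o) = -75
E(D, A) = -294 + A
u = 1/5000947 (u = 1/(5001022 - 75) = 1/5000947 ≈ 1.9996e-7)
g = √101056569355809825135/5000947 (g = √(4040732 + 1/5000947) = √(20207486573205/5000947) = √101056569355809825135/5000947 ≈ 2010.2)
1/(g + E(2034, -811)) = 1/(√101056569355809825135/5000947 + (-294 - 811)) = 1/(√101056569355809825135/5000947 - 1105) = 1/(-1105 + √101056569355809825135/5000947)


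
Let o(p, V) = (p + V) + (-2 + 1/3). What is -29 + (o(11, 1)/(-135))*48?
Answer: -4411/135 ≈ -32.674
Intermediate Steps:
o(p, V) = -5/3 + V + p (o(p, V) = (V + p) + (-2 + 1*(1/3)) = (V + p) + (-2 + 1/3) = (V + p) - 5/3 = -5/3 + V + p)
-29 + (o(11, 1)/(-135))*48 = -29 + ((-5/3 + 1 + 11)/(-135))*48 = -29 + ((31/3)*(-1/135))*48 = -29 - 31/405*48 = -29 - 496/135 = -4411/135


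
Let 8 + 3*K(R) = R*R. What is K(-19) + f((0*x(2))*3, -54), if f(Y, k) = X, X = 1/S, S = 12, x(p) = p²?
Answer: 471/4 ≈ 117.75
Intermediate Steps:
X = 1/12 ≈ 0.083333
K(R) = -8/3 + R²/3 (K(R) = -8/3 + (R*R)/3 = -8/3 + R²/3)
f(Y, k) = 1/12
K(-19) + f((0*x(2))*3, -54) = (-8/3 + (⅓)*(-19)²) + 1/12 = (-8/3 + (⅓)*361) + 1/12 = (-8/3 + 361/3) + 1/12 = 353/3 + 1/12 = 471/4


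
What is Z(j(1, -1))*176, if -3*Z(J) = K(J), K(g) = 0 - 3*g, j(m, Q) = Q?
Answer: -176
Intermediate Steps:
K(g) = -3*g
Z(J) = J (Z(J) = -(-1)*J = J)
Z(j(1, -1))*176 = -1*176 = -176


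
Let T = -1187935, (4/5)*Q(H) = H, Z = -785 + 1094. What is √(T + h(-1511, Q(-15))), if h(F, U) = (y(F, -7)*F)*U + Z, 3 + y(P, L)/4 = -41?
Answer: I*√6173926 ≈ 2484.7*I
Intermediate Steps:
y(P, L) = -176 (y(P, L) = -12 + 4*(-41) = -12 - 164 = -176)
Z = 309
Q(H) = 5*H/4
h(F, U) = 309 - 176*F*U (h(F, U) = (-176*F)*U + 309 = -176*F*U + 309 = 309 - 176*F*U)
√(T + h(-1511, Q(-15))) = √(-1187935 + (309 - 176*(-1511)*(5/4)*(-15))) = √(-1187935 + (309 - 176*(-1511)*(-75/4))) = √(-1187935 + (309 - 4986300)) = √(-1187935 - 4985991) = √(-6173926) = I*√6173926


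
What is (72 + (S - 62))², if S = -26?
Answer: 256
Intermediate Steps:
(72 + (S - 62))² = (72 + (-26 - 62))² = (72 - 88)² = (-16)² = 256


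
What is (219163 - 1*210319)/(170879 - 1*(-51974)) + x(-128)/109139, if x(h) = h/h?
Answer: 965448169/24321953567 ≈ 0.039694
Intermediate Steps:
x(h) = 1
(219163 - 1*210319)/(170879 - 1*(-51974)) + x(-128)/109139 = (219163 - 1*210319)/(170879 - 1*(-51974)) + 1/109139 = (219163 - 210319)/(170879 + 51974) + 1*(1/109139) = 8844/222853 + 1/109139 = 965448169/24321953567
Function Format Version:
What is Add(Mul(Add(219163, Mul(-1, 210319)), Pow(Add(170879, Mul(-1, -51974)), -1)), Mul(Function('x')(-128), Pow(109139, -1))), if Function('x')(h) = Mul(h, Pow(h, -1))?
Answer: Rational(965448169, 24321953567) ≈ 0.039694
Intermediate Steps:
Function('x')(h) = 1
Add(Mul(Add(219163, Mul(-1, 210319)), Pow(Add(170879, Mul(-1, -51974)), -1)), Mul(Function('x')(-128), Pow(109139, -1))) = Add(Mul(Add(219163, Mul(-1, 210319)), Pow(Add(170879, Mul(-1, -51974)), -1)), Mul(1, Pow(109139, -1))) = Add(Mul(Add(219163, -210319), Pow(Add(170879, 51974), -1)), Mul(1, Rational(1, 109139))) = Add(Mul(8844, Pow(222853, -1)), Rational(1, 109139)) = Add(Mul(8844, Rational(1, 222853)), Rational(1, 109139)) = Add(Rational(8844, 222853), Rational(1, 109139)) = Rational(965448169, 24321953567)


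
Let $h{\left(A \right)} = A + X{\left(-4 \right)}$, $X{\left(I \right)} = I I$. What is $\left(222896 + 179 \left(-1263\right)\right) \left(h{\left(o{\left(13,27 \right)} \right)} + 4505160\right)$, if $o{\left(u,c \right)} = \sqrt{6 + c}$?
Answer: $-14330964856 - 3181 \sqrt{33} \approx -1.4331 \cdot 10^{10}$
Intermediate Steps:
$X{\left(I \right)} = I^{2}$
$h{\left(A \right)} = 16 + A$ ($h{\left(A \right)} = A + \left(-4\right)^{2} = A + 16 = 16 + A$)
$\left(222896 + 179 \left(-1263\right)\right) \left(h{\left(o{\left(13,27 \right)} \right)} + 4505160\right) = \left(222896 + 179 \left(-1263\right)\right) \left(\left(16 + \sqrt{6 + 27}\right) + 4505160\right) = \left(222896 - 226077\right) \left(\left(16 + \sqrt{33}\right) + 4505160\right) = - 3181 \left(4505176 + \sqrt{33}\right) = -14330964856 - 3181 \sqrt{33}$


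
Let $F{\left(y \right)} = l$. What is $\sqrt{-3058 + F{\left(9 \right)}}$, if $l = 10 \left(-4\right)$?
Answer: $i \sqrt{3098} \approx 55.66 i$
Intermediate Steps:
$l = -40$
$F{\left(y \right)} = -40$
$\sqrt{-3058 + F{\left(9 \right)}} = \sqrt{-3058 - 40} = \sqrt{-3098} = i \sqrt{3098}$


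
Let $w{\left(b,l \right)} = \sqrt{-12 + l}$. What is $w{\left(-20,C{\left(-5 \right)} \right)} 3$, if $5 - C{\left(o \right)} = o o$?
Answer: $12 i \sqrt{2} \approx 16.971 i$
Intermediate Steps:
$C{\left(o \right)} = 5 - o^{2}$ ($C{\left(o \right)} = 5 - o o = 5 - o^{2}$)
$w{\left(-20,C{\left(-5 \right)} \right)} 3 = \sqrt{-12 + \left(5 - \left(-5\right)^{2}\right)} 3 = \sqrt{-12 + \left(5 - 25\right)} 3 = \sqrt{-12 - 20} \cdot 3 = \sqrt{-32} \cdot 3 = 4 i \sqrt{2} \cdot 3 = 12 i \sqrt{2}$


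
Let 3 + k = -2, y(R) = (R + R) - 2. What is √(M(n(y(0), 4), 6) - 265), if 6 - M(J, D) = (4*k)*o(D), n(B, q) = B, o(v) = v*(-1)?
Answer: I*√379 ≈ 19.468*I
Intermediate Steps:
o(v) = -v
y(R) = -2 + 2*R (y(R) = 2*R - 2 = -2 + 2*R)
k = -5 (k = -3 - 2 = -5)
M(J, D) = 6 - 20*D (M(J, D) = 6 - 4*(-5)*(-D) = 6 - (-20)*(-D) = 6 - 20*D)
√(M(n(y(0), 4), 6) - 265) = √((6 - 20*6) - 265) = √((6 - 120) - 265) = √(-114 - 265) = √(-379) = I*√379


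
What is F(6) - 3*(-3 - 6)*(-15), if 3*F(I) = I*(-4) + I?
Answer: -411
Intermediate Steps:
F(I) = -I (F(I) = (I*(-4) + I)/3 = (-4*I + I)/3 = (-3*I)/3 = -I)
F(6) - 3*(-3 - 6)*(-15) = -1*6 - 3*(-3 - 6)*(-15) = -6 - 3*(-9)*(-15) = -6 + 27*(-15) = -6 - 405 = -411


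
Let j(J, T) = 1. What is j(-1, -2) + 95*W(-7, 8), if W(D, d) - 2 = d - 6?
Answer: 381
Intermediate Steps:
W(D, d) = -4 + d (W(D, d) = 2 + (d - 6) = 2 + (-6 + d) = -4 + d)
j(-1, -2) + 95*W(-7, 8) = 1 + 95*(-4 + 8) = 1 + 95*4 = 1 + 380 = 381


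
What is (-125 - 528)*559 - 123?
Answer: -365150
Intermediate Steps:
(-125 - 528)*559 - 123 = -653*559 - 123 = -365027 - 123 = -365150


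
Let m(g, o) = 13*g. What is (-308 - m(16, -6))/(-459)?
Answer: 172/153 ≈ 1.1242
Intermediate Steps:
(-308 - m(16, -6))/(-459) = (-308 - 13*16)/(-459) = (-308 - 1*208)*(-1/459) = (-308 - 208)*(-1/459) = -516*(-1/459) = 172/153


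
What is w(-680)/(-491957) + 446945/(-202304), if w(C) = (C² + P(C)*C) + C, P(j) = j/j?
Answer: -313147957525/99524868928 ≈ -3.1464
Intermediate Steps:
P(j) = 1
w(C) = C² + 2*C (w(C) = (C² + 1*C) + C = (C² + C) + C = (C + C²) + C = C² + 2*C)
w(-680)/(-491957) + 446945/(-202304) = -680*(2 - 680)/(-491957) + 446945/(-202304) = -680*(-678)*(-1/491957) + 446945*(-1/202304) = 461040*(-1/491957) - 446945/202304 = -461040/491957 - 446945/202304 = -313147957525/99524868928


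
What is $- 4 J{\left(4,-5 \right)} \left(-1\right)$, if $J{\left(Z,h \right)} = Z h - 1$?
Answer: $-84$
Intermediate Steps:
$J{\left(Z,h \right)} = -1 + Z h$
$- 4 J{\left(4,-5 \right)} \left(-1\right) = - 4 \left(-1 + 4 \left(-5\right)\right) \left(-1\right) = - 4 \left(-1 - 20\right) \left(-1\right) = \left(-4\right) \left(-21\right) \left(-1\right) = 84 \left(-1\right) = -84$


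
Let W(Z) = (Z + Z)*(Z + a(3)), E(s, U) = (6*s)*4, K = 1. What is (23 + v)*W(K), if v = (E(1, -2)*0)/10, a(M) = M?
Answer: 184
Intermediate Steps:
E(s, U) = 24*s
v = 0 (v = ((24*1)*0)/10 = (24*0)*(1/10) = 0*(1/10) = 0)
W(Z) = 2*Z*(3 + Z) (W(Z) = (Z + Z)*(Z + 3) = (2*Z)*(3 + Z) = 2*Z*(3 + Z))
(23 + v)*W(K) = (23 + 0)*(2*1*(3 + 1)) = 23*(2*1*4) = 23*8 = 184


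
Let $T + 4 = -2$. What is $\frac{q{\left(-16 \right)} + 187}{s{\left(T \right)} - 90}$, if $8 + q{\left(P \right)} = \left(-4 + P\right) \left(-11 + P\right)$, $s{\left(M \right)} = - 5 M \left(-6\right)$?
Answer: $- \frac{719}{270} \approx -2.663$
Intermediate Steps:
$T = -6$ ($T = -4 - 2 = -6$)
$s{\left(M \right)} = 30 M$
$q{\left(P \right)} = -8 + \left(-11 + P\right) \left(-4 + P\right)$ ($q{\left(P \right)} = -8 + \left(-4 + P\right) \left(-11 + P\right) = -8 + \left(-11 + P\right) \left(-4 + P\right)$)
$\frac{q{\left(-16 \right)} + 187}{s{\left(T \right)} - 90} = \frac{\left(36 + \left(-16\right)^{2} - -240\right) + 187}{30 \left(-6\right) - 90} = \frac{\left(36 + 256 + 240\right) + 187}{-180 - 90} = \frac{532 + 187}{-270} = 719 \left(- \frac{1}{270}\right) = - \frac{719}{270}$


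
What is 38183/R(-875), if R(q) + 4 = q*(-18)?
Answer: 38183/15746 ≈ 2.4249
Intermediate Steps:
R(q) = -4 - 18*q (R(q) = -4 + q*(-18) = -4 - 18*q)
38183/R(-875) = 38183/(-4 - 18*(-875)) = 38183/(-4 + 15750) = 38183/15746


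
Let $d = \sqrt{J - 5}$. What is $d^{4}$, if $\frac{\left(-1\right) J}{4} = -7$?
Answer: $529$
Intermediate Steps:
$J = 28$ ($J = \left(-4\right) \left(-7\right) = 28$)
$d = \sqrt{23}$ ($d = \sqrt{28 - 5} = \sqrt{23} \approx 4.7958$)
$d^{4} = \left(\sqrt{23}\right)^{4} = 529$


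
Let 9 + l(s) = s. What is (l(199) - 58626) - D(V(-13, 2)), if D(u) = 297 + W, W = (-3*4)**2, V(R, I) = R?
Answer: -58877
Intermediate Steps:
W = 144 (W = (-12)**2 = 144)
l(s) = -9 + s
D(u) = 441 (D(u) = 297 + 144 = 441)
(l(199) - 58626) - D(V(-13, 2)) = ((-9 + 199) - 58626) - 1*441 = (190 - 58626) - 441 = -58436 - 441 = -58877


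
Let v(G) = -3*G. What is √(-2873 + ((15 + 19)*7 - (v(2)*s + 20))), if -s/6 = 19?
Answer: 3*I*√371 ≈ 57.784*I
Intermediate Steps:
s = -114 (s = -6*19 = -114)
√(-2873 + ((15 + 19)*7 - (v(2)*s + 20))) = √(-2873 + ((15 + 19)*7 - (-3*2*(-114) + 20))) = √(-2873 + (34*7 - (-6*(-114) + 20))) = √(-2873 + (238 - (684 + 20))) = √(-2873 + (238 - 1*704)) = √(-2873 + (238 - 704)) = √(-2873 - 466) = √(-3339) = 3*I*√371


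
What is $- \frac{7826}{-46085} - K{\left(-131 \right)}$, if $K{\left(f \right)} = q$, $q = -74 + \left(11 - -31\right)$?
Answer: $\frac{114042}{3545} \approx 32.17$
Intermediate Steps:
$q = -32$ ($q = -74 + \left(11 + 31\right) = -74 + 42 = -32$)
$K{\left(f \right)} = -32$
$- \frac{7826}{-46085} - K{\left(-131 \right)} = - \frac{7826}{-46085} - -32 = \left(-7826\right) \left(- \frac{1}{46085}\right) + 32 = \frac{602}{3545} + 32 = \frac{114042}{3545}$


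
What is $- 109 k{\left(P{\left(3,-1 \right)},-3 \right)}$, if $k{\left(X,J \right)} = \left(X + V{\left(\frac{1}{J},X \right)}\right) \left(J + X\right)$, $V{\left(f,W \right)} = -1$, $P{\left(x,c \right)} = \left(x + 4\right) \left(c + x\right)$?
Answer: $-15587$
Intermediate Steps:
$P{\left(x,c \right)} = \left(4 + x\right) \left(c + x\right)$
$k{\left(X,J \right)} = \left(-1 + X\right) \left(J + X\right)$ ($k{\left(X,J \right)} = \left(X - 1\right) \left(J + X\right) = \left(-1 + X\right) \left(J + X\right)$)
$- 109 k{\left(P{\left(3,-1 \right)},-3 \right)} = - 109 \left(\left(3^{2} + 4 \left(-1\right) + 4 \cdot 3 - 3\right)^{2} - -3 - \left(3^{2} + 4 \left(-1\right) + 4 \cdot 3 - 3\right) - 3 \left(3^{2} + 4 \left(-1\right) + 4 \cdot 3 - 3\right)\right) = - 109 \left(\left(9 - 4 + 12 - 3\right)^{2} + 3 - \left(9 - 4 + 12 - 3\right) - 3 \left(9 - 4 + 12 - 3\right)\right) = - 109 \left(14^{2} + 3 - 14 - 42\right) = - 109 \left(196 + 3 - 14 - 42\right) = \left(-109\right) 143 = -15587$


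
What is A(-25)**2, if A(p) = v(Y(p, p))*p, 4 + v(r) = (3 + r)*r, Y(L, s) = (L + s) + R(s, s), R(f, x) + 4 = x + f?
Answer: 68906250000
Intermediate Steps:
R(f, x) = -4 + f + x (R(f, x) = -4 + (x + f) = -4 + (f + x) = -4 + f + x)
Y(L, s) = -4 + L + 3*s (Y(L, s) = (L + s) + (-4 + s + s) = (L + s) + (-4 + 2*s) = -4 + L + 3*s)
v(r) = -4 + r*(3 + r) (v(r) = -4 + (3 + r)*r = -4 + r*(3 + r))
A(p) = p*(-16 + (-4 + 4*p)**2 + 12*p) (A(p) = (-4 + (-4 + p + 3*p)**2 + 3*(-4 + p + 3*p))*p = (-4 + (-4 + 4*p)**2 + 3*(-4 + 4*p))*p = (-4 + (-4 + 4*p)**2 + (-12 + 12*p))*p = (-16 + (-4 + 4*p)**2 + 12*p)*p = p*(-16 + (-4 + 4*p)**2 + 12*p))
A(-25)**2 = ((-25)**2*(-20 + 16*(-25)))**2 = (625*(-20 - 400))**2 = (625*(-420))**2 = (-262500)**2 = 68906250000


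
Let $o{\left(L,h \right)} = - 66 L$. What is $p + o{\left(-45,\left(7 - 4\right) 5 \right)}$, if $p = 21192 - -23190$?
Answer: $47352$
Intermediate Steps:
$p = 44382$ ($p = 21192 + 23190 = 44382$)
$p + o{\left(-45,\left(7 - 4\right) 5 \right)} = 44382 - -2970 = 44382 + 2970 = 47352$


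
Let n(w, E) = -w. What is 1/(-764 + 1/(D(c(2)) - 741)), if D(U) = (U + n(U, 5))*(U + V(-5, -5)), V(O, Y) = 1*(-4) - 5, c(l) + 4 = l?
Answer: -741/566125 ≈ -0.0013089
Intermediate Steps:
c(l) = -4 + l
V(O, Y) = -9 (V(O, Y) = -4 - 5 = -9)
D(U) = 0 (D(U) = (U - U)*(U - 9) = 0*(-9 + U) = 0)
1/(-764 + 1/(D(c(2)) - 741)) = 1/(-764 + 1/(0 - 741)) = 1/(-764 + 1/(-741)) = 1/(-764 - 1/741) = 1/(-566125/741) = -741/566125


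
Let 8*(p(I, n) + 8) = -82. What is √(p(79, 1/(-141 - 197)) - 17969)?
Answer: I*√71949/2 ≈ 134.12*I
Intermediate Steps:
p(I, n) = -73/4 (p(I, n) = -8 + (⅛)*(-82) = -8 - 41/4 = -73/4)
√(p(79, 1/(-141 - 197)) - 17969) = √(-73/4 - 17969) = √(-71949/4) = I*√71949/2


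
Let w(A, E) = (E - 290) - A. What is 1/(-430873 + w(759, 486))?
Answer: -1/431436 ≈ -2.3178e-6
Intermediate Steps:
w(A, E) = -290 + E - A (w(A, E) = (-290 + E) - A = -290 + E - A)
1/(-430873 + w(759, 486)) = 1/(-430873 + (-290 + 486 - 1*759)) = 1/(-430873 + (-290 + 486 - 759)) = 1/(-430873 - 563) = 1/(-431436) = -1/431436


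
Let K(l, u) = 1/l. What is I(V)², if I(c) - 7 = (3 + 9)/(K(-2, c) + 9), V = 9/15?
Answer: 20449/289 ≈ 70.758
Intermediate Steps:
V = ⅗ (V = 9*(1/15) = ⅗ ≈ 0.60000)
I(c) = 143/17 (I(c) = 7 + (3 + 9)/(1/(-2) + 9) = 7 + 12/(-½ + 9) = 7 + 12/(17/2) = 7 + 12*(2/17) = 7 + 24/17 = 143/17)
I(V)² = (143/17)² = 20449/289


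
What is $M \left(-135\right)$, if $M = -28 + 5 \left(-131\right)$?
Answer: $92205$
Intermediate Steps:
$M = -683$ ($M = -28 - 655 = -683$)
$M \left(-135\right) = \left(-683\right) \left(-135\right) = 92205$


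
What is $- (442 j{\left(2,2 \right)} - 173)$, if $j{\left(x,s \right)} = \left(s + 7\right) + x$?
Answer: $-4689$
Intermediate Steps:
$j{\left(x,s \right)} = 7 + s + x$ ($j{\left(x,s \right)} = \left(7 + s\right) + x = 7 + s + x$)
$- (442 j{\left(2,2 \right)} - 173) = - (442 \left(7 + 2 + 2\right) - 173) = - (442 \cdot 11 - 173) = - (4862 - 173) = \left(-1\right) 4689 = -4689$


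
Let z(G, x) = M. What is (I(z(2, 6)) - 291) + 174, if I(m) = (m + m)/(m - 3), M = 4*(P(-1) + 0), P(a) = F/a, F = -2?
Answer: -569/5 ≈ -113.80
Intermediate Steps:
P(a) = -2/a
M = 8 (M = 4*(-2/(-1) + 0) = 4*(-2*(-1) + 0) = 4*(2 + 0) = 4*2 = 8)
z(G, x) = 8
I(m) = 2*m/(-3 + m) (I(m) = (2*m)/(-3 + m) = 2*m/(-3 + m))
(I(z(2, 6)) - 291) + 174 = (2*8/(-3 + 8) - 291) + 174 = (2*8/5 - 291) + 174 = (2*8*(⅕) - 291) + 174 = (16/5 - 291) + 174 = -1439/5 + 174 = -569/5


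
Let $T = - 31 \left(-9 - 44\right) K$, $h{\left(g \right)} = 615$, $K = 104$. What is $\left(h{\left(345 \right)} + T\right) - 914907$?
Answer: $-743420$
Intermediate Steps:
$T = 170872$ ($T = - 31 \left(-9 - 44\right) 104 = \left(-31\right) \left(-53\right) 104 = 1643 \cdot 104 = 170872$)
$\left(h{\left(345 \right)} + T\right) - 914907 = \left(615 + 170872\right) - 914907 = 171487 - 914907 = -743420$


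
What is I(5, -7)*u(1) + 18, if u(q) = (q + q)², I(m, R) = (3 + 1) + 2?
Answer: 42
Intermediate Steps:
I(m, R) = 6 (I(m, R) = 4 + 2 = 6)
u(q) = 4*q² (u(q) = (2*q)² = 4*q²)
I(5, -7)*u(1) + 18 = 6*(4*1²) + 18 = 6*(4*1) + 18 = 6*4 + 18 = 24 + 18 = 42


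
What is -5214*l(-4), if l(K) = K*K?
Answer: -83424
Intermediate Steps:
l(K) = K²
-5214*l(-4) = -5214*(-4)² = -5214*16 = -83424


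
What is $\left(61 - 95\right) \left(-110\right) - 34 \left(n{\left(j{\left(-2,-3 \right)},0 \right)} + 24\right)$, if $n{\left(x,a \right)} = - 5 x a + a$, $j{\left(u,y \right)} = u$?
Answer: $2924$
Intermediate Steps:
$n{\left(x,a \right)} = a - 5 a x$ ($n{\left(x,a \right)} = - 5 a x + a = a - 5 a x$)
$\left(61 - 95\right) \left(-110\right) - 34 \left(n{\left(j{\left(-2,-3 \right)},0 \right)} + 24\right) = \left(61 - 95\right) \left(-110\right) - 34 \left(0 \left(1 - -10\right) + 24\right) = \left(-34\right) \left(-110\right) - 34 \left(0 \left(1 + 10\right) + 24\right) = 3740 - 34 \left(0 \cdot 11 + 24\right) = 3740 - 34 \left(0 + 24\right) = 3740 - 816 = 2924$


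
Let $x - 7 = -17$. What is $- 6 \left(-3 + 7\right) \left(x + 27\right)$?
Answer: $-408$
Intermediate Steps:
$x = -10$ ($x = 7 - 17 = -10$)
$- 6 \left(-3 + 7\right) \left(x + 27\right) = - 6 \left(-3 + 7\right) \left(-10 + 27\right) = \left(-6\right) 4 \cdot 17 = \left(-24\right) 17 = -408$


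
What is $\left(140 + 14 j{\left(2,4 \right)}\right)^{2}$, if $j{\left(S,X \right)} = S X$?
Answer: $63504$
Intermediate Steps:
$\left(140 + 14 j{\left(2,4 \right)}\right)^{2} = \left(140 + 14 \cdot 2 \cdot 4\right)^{2} = \left(140 + 14 \cdot 8\right)^{2} = \left(140 + 112\right)^{2} = 252^{2} = 63504$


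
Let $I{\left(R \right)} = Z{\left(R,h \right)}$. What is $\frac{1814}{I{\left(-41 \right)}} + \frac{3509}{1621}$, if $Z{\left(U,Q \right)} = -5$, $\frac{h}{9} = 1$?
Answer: $- \frac{2922949}{8105} \approx -360.64$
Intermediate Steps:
$h = 9$ ($h = 9 \cdot 1 = 9$)
$I{\left(R \right)} = -5$
$\frac{1814}{I{\left(-41 \right)}} + \frac{3509}{1621} = \frac{1814}{-5} + \frac{3509}{1621} = 1814 \left(- \frac{1}{5}\right) + 3509 \cdot \frac{1}{1621} = - \frac{1814}{5} + \frac{3509}{1621} = - \frac{2922949}{8105}$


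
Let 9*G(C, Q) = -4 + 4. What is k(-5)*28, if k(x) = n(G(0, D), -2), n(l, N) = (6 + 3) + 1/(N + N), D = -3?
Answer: 245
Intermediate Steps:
G(C, Q) = 0 (G(C, Q) = (-4 + 4)/9 = (⅑)*0 = 0)
n(l, N) = 9 + 1/(2*N)
k(x) = 35/4 (k(x) = 9 + (½)/(-2) = 9 + (½)*(-½) = 9 - ¼ = 35/4)
k(-5)*28 = (35/4)*28 = 245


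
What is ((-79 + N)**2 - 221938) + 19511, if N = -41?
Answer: -188027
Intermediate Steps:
((-79 + N)**2 - 221938) + 19511 = ((-79 - 41)**2 - 221938) + 19511 = ((-120)**2 - 221938) + 19511 = (14400 - 221938) + 19511 = -207538 + 19511 = -188027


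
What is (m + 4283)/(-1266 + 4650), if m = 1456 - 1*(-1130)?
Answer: 6869/3384 ≈ 2.0298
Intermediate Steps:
m = 2586 (m = 1456 + 1130 = 2586)
(m + 4283)/(-1266 + 4650) = (2586 + 4283)/(-1266 + 4650) = 6869/3384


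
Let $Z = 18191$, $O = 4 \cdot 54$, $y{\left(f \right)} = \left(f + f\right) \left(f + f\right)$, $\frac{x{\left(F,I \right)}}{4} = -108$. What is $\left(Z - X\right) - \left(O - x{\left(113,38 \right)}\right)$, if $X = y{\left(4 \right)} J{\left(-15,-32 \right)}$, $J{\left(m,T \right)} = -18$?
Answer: $18695$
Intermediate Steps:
$x{\left(F,I \right)} = -432$ ($x{\left(F,I \right)} = 4 \left(-108\right) = -432$)
$y{\left(f \right)} = 4 f^{2}$ ($y{\left(f \right)} = 2 f 2 f = 4 f^{2}$)
$O = 216$
$X = -1152$ ($X = 4 \cdot 4^{2} \left(-18\right) = 4 \cdot 16 \left(-18\right) = 64 \left(-18\right) = -1152$)
$\left(Z - X\right) - \left(O - x{\left(113,38 \right)}\right) = \left(18191 - -1152\right) - \left(216 - -432\right) = \left(18191 + 1152\right) - \left(216 + 432\right) = 19343 - 648 = 18695$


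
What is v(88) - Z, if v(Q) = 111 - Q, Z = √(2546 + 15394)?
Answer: 23 - 2*√4485 ≈ -110.94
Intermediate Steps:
Z = 2*√4485 (Z = √17940 = 2*√4485 ≈ 133.94)
v(88) - Z = (111 - 1*88) - 2*√4485 = (111 - 88) - 2*√4485 = 23 - 2*√4485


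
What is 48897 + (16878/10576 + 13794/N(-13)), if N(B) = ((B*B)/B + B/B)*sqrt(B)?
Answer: 258575775/5288 + 2299*I*sqrt(13)/26 ≈ 48899.0 + 318.81*I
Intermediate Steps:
N(B) = sqrt(B)*(1 + B) (N(B) = (B**2/B + 1)*sqrt(B) = (B + 1)*sqrt(B) = (1 + B)*sqrt(B) = sqrt(B)*(1 + B))
48897 + (16878/10576 + 13794/N(-13)) = 48897 + (16878/10576 + 13794/((sqrt(-13)*(1 - 13)))) = 48897 + (16878*(1/10576) + 13794/(((I*sqrt(13))*(-12)))) = 48897 + (8439/5288 + 13794/((-12*I*sqrt(13)))) = 48897 + (8439/5288 + 13794*(I*sqrt(13)/156)) = 48897 + (8439/5288 + 2299*I*sqrt(13)/26) = 258575775/5288 + 2299*I*sqrt(13)/26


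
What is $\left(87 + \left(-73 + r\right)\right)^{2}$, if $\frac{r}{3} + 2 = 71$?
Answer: $48841$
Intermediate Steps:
$r = 207$ ($r = -6 + 3 \cdot 71 = -6 + 213 = 207$)
$\left(87 + \left(-73 + r\right)\right)^{2} = \left(87 + \left(-73 + 207\right)\right)^{2} = \left(87 + 134\right)^{2} = 221^{2} = 48841$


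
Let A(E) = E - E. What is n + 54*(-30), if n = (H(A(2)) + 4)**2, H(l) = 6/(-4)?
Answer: -6455/4 ≈ -1613.8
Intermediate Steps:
A(E) = 0
H(l) = -3/2 (H(l) = 6*(-1/4) = -3/2)
n = 25/4 (n = (-3/2 + 4)**2 = (5/2)**2 = 25/4 ≈ 6.2500)
n + 54*(-30) = 25/4 + 54*(-30) = 25/4 - 1620 = -6455/4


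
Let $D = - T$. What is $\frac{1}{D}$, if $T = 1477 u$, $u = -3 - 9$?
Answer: $\frac{1}{17724} \approx 5.6421 \cdot 10^{-5}$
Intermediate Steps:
$u = -12$
$T = -17724$ ($T = 1477 \left(-12\right) = -17724$)
$D = 17724$ ($D = \left(-1\right) \left(-17724\right) = 17724$)
$\frac{1}{D} = \frac{1}{17724}$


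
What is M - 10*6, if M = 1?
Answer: -59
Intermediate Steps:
M - 10*6 = 1 - 10*6 = 1 - 60 = -59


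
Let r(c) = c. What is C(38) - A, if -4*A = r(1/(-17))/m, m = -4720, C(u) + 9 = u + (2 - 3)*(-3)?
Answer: 10270721/320960 ≈ 32.000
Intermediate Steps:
C(u) = -6 + u (C(u) = -9 + (u + (2 - 3)*(-3)) = -9 + (u - 1*(-3)) = -9 + (u + 3) = -9 + (3 + u) = -6 + u)
A = -1/320960 (A = -1/(4*(-17)*(-4720)) = -(-1)*(-1)/(68*4720) = -¼*1/80240 = -1/320960 ≈ -3.1157e-6)
C(38) - A = (-6 + 38) - 1*(-1/320960) = 32 + 1/320960 = 10270721/320960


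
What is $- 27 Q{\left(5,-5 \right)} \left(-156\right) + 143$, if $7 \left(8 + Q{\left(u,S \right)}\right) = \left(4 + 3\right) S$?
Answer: $-54613$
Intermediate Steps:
$Q{\left(u,S \right)} = -8 + S$ ($Q{\left(u,S \right)} = -8 + \frac{\left(4 + 3\right) S}{7} = -8 + \frac{7 S}{7} = -8 + S$)
$- 27 Q{\left(5,-5 \right)} \left(-156\right) + 143 = - 27 \left(-8 - 5\right) \left(-156\right) + 143 = \left(-27\right) \left(-13\right) \left(-156\right) + 143 = 351 \left(-156\right) + 143 = -54756 + 143 = -54613$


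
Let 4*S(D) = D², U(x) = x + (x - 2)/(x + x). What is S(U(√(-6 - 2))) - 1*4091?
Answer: -130991/32 + 9*I*√2/16 ≈ -4093.5 + 0.7955*I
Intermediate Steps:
U(x) = x + (-2 + x)/(2*x) (U(x) = x + (-2 + x)/((2*x)) = x + (-2 + x)*(1/(2*x)) = x + (-2 + x)/(2*x))
S(D) = D²/4
S(U(√(-6 - 2))) - 1*4091 = (½ + √(-6 - 2) - 1/(√(-6 - 2)))²/4 - 1*4091 = (½ + √(-8) - 1/(√(-8)))²/4 - 4091 = (½ + 2*I*√2 - 1/(2*I*√2))²/4 - 4091 = (½ + 2*I*√2 - (-1)*I*√2/4)²/4 - 4091 = (½ + 2*I*√2 + I*√2/4)²/4 - 4091 = (½ + 9*I*√2/4)²/4 - 4091 = -4091 + (½ + 9*I*√2/4)²/4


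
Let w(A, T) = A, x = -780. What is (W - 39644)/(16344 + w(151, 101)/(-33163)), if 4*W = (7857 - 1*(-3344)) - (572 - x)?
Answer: -4932233501/2168063684 ≈ -2.2749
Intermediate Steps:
W = 9849/4 (W = ((7857 - 1*(-3344)) - (572 - 1*(-780)))/4 = ((7857 + 3344) - (572 + 780))/4 = (11201 - 1*1352)/4 = (11201 - 1352)/4 = (¼)*9849 = 9849/4 ≈ 2462.3)
(W - 39644)/(16344 + w(151, 101)/(-33163)) = (9849/4 - 39644)/(16344 + 151/(-33163)) = -148727/(4*(16344 + 151*(-1/33163))) = -148727/(4*(16344 - 151/33163)) = -148727/(4*542015921/33163) = -148727/4*33163/542015921 = -4932233501/2168063684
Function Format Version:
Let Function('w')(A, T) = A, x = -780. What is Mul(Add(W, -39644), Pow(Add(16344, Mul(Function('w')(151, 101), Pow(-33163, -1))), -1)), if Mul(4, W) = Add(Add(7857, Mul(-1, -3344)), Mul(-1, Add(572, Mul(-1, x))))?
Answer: Rational(-4932233501, 2168063684) ≈ -2.2749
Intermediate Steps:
W = Rational(9849, 4) (W = Mul(Rational(1, 4), Add(Add(7857, Mul(-1, -3344)), Mul(-1, Add(572, Mul(-1, -780))))) = Mul(Rational(1, 4), Add(Add(7857, 3344), Mul(-1, Add(572, 780)))) = Mul(Rational(1, 4), Add(11201, Mul(-1, 1352))) = Mul(Rational(1, 4), Add(11201, -1352)) = Mul(Rational(1, 4), 9849) = Rational(9849, 4) ≈ 2462.3)
Mul(Add(W, -39644), Pow(Add(16344, Mul(Function('w')(151, 101), Pow(-33163, -1))), -1)) = Mul(Add(Rational(9849, 4), -39644), Pow(Add(16344, Mul(151, Pow(-33163, -1))), -1)) = Mul(Rational(-148727, 4), Pow(Add(16344, Mul(151, Rational(-1, 33163))), -1)) = Mul(Rational(-148727, 4), Pow(Add(16344, Rational(-151, 33163)), -1)) = Mul(Rational(-148727, 4), Pow(Rational(542015921, 33163), -1)) = Mul(Rational(-148727, 4), Rational(33163, 542015921)) = Rational(-4932233501, 2168063684)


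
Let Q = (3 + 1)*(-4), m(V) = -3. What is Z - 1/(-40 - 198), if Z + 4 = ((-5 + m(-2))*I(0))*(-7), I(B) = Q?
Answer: -214199/238 ≈ -900.00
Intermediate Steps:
Q = -16 (Q = 4*(-4) = -16)
I(B) = -16
Z = -900 (Z = -4 + ((-5 - 3)*(-16))*(-7) = -4 - 8*(-16)*(-7) = -4 + 128*(-7) = -4 - 896 = -900)
Z - 1/(-40 - 198) = -900 - 1/(-40 - 198) = -900 - 1/(-238) = -900 - 1*(-1/238) = -900 + 1/238 = -214199/238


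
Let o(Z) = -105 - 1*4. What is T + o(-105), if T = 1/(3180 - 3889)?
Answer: -77282/709 ≈ -109.00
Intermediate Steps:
o(Z) = -109 (o(Z) = -105 - 4 = -109)
T = -1/709 (T = 1/(-709) = -1/709 ≈ -0.0014104)
T + o(-105) = -1/709 - 109 = -77282/709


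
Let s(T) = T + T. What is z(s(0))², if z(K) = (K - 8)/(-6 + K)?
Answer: 16/9 ≈ 1.7778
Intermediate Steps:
s(T) = 2*T
z(K) = (-8 + K)/(-6 + K)
z(s(0))² = ((-8 + 2*0)/(-6 + 2*0))² = ((-8 + 0)/(-6 + 0))² = (-8/(-6))² = (-⅙*(-8))² = (4/3)² = 16/9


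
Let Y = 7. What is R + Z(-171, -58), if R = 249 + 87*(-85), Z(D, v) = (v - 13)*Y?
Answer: -7643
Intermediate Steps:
Z(D, v) = -91 + 7*v (Z(D, v) = (v - 13)*7 = (-13 + v)*7 = -91 + 7*v)
R = -7146 (R = 249 - 7395 = -7146)
R + Z(-171, -58) = -7146 + (-91 + 7*(-58)) = -7146 + (-91 - 406) = -7146 - 497 = -7643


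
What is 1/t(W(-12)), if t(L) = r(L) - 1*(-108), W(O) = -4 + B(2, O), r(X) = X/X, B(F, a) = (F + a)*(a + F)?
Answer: 1/109 ≈ 0.0091743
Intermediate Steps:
B(F, a) = (F + a)² (B(F, a) = (F + a)*(F + a) = (F + a)²)
r(X) = 1
W(O) = -4 + (2 + O)²
t(L) = 109 (t(L) = 1 - 1*(-108) = 1 + 108 = 109)
1/t(W(-12)) = 1/109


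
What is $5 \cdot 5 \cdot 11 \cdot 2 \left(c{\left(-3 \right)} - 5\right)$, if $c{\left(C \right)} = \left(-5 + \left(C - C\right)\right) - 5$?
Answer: $-8250$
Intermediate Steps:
$c{\left(C \right)} = -10$ ($c{\left(C \right)} = \left(-5 + 0\right) - 5 = -5 - 5 = -10$)
$5 \cdot 5 \cdot 11 \cdot 2 \left(c{\left(-3 \right)} - 5\right) = 5 \cdot 5 \cdot 11 \cdot 2 \left(-10 - 5\right) = 25 \cdot 11 \cdot 2 \left(-15\right) = 275 \left(-30\right) = -8250$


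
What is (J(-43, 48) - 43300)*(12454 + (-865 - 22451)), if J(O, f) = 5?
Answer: 470270290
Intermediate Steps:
(J(-43, 48) - 43300)*(12454 + (-865 - 22451)) = (5 - 43300)*(12454 + (-865 - 22451)) = -43295*(12454 - 23316) = -43295*(-10862) = 470270290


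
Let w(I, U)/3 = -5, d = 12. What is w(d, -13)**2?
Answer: 225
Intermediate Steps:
w(I, U) = -15 (w(I, U) = 3*(-5) = -15)
w(d, -13)**2 = (-15)**2 = 225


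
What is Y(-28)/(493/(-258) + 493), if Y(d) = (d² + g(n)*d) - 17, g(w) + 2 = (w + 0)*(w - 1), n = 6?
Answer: -258/7453 ≈ -0.034617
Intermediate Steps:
g(w) = -2 + w*(-1 + w) (g(w) = -2 + (w + 0)*(w - 1) = -2 + w*(-1 + w))
Y(d) = -17 + d² + 28*d (Y(d) = (d² + (-2 + 6² - 1*6)*d) - 17 = (d² + (-2 + 36 - 6)*d) - 17 = (d² + 28*d) - 17 = -17 + d² + 28*d)
Y(-28)/(493/(-258) + 493) = (-17 + (-28)² + 28*(-28))/(493/(-258) + 493) = (-17 + 784 - 784)/(493*(-1/258) + 493) = -17/(-493/258 + 493) = -17/126701/258 = -17*258/126701 = -258/7453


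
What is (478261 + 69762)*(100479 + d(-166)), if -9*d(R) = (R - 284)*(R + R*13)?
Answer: -8615469583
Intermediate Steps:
d(R) = -14*R*(-284 + R)/9 (d(R) = -(R - 284)*(R + R*13)/9 = -(-284 + R)*(R + 13*R)/9 = -(-284 + R)*14*R/9 = -14*R*(-284 + R)/9)
(478261 + 69762)*(100479 + d(-166)) = (478261 + 69762)*(100479 + (14/9)*(-166)*(284 - 1*(-166))) = 548023*(100479 + (14/9)*(-166)*(284 + 166)) = 548023*(100479 + (14/9)*(-166)*450) = 548023*(100479 - 116200) = 548023*(-15721) = -8615469583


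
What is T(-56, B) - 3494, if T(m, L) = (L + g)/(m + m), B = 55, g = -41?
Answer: -27953/8 ≈ -3494.1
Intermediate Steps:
T(m, L) = (-41 + L)/(2*m) (T(m, L) = (L - 41)/(m + m) = (-41 + L)/((2*m)) = (-41 + L)*(1/(2*m)) = (-41 + L)/(2*m))
T(-56, B) - 3494 = (½)*(-41 + 55)/(-56) - 3494 = (½)*(-1/56)*14 - 3494 = -⅛ - 3494 = -27953/8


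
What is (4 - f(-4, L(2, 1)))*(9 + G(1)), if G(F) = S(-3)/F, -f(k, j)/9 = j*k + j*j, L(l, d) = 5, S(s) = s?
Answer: 294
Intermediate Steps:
f(k, j) = -9*j² - 9*j*k (f(k, j) = -9*(j*k + j*j) = -9*(j*k + j²) = -9*(j² + j*k) = -9*j² - 9*j*k)
G(F) = -3/F
(4 - f(-4, L(2, 1)))*(9 + G(1)) = (4 - (-9)*5*(5 - 4))*(9 - 3/1) = (4 - (-9)*5)*(9 - 3*1) = (4 - 1*(-45))*(9 - 3) = (4 + 45)*6 = 49*6 = 294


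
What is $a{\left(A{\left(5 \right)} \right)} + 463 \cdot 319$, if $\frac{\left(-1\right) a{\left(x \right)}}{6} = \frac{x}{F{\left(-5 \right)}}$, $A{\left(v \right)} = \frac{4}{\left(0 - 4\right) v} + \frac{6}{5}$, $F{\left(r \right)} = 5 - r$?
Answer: $\frac{738482}{5} \approx 1.477 \cdot 10^{5}$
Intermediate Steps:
$A{\left(v \right)} = \frac{6}{5} - \frac{1}{v}$ ($A{\left(v \right)} = \frac{4}{\left(-4\right) v} + 6 \cdot \frac{1}{5} = 4 \left(- \frac{1}{4 v}\right) + \frac{6}{5} = - \frac{1}{v} + \frac{6}{5} = \frac{6}{5} - \frac{1}{v}$)
$a{\left(x \right)} = - \frac{3 x}{5}$ ($a{\left(x \right)} = - 6 \frac{x}{5 - -5} = - 6 \frac{x}{5 + 5} = - 6 \frac{x}{10} = - \frac{3 x}{5}$)
$a{\left(A{\left(5 \right)} \right)} + 463 \cdot 319 = - \frac{3 \left(\frac{6}{5} - \frac{1}{5}\right)}{5} + 463 \cdot 319 = - \frac{3 \left(\frac{6}{5} - \frac{1}{5}\right)}{5} + 147697 = \left(- \frac{3}{5}\right) 1 + 147697 = - \frac{3}{5} + 147697 = \frac{738482}{5}$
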